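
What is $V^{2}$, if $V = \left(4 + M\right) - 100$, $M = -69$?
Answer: $27225$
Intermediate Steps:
$V = -165$ ($V = \left(4 - 69\right) - 100 = -65 - 100 = -165$)
$V^{2} = \left(-165\right)^{2} = 27225$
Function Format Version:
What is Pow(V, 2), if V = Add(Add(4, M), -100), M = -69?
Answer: 27225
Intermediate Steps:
V = -165 (V = Add(Add(4, -69), -100) = Add(-65, -100) = -165)
Pow(V, 2) = Pow(-165, 2) = 27225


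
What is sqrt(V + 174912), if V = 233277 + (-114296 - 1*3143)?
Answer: 5*sqrt(11630) ≈ 539.21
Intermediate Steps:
V = 115838 (V = 233277 + (-114296 - 3143) = 233277 - 117439 = 115838)
sqrt(V + 174912) = sqrt(115838 + 174912) = sqrt(290750) = 5*sqrt(11630)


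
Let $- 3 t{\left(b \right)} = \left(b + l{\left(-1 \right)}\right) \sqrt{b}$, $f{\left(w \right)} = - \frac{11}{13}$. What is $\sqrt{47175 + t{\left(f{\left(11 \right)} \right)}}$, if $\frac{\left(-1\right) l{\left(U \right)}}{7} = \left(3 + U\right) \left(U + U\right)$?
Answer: $\frac{\sqrt{71753175 - 1059 i \sqrt{143}}}{39} \approx 217.2 - 0.019167 i$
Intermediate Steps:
$f{\left(w \right)} = - \frac{11}{13}$ ($f{\left(w \right)} = \left(-11\right) \frac{1}{13} = - \frac{11}{13}$)
$l{\left(U \right)} = - 14 U \left(3 + U\right)$ ($l{\left(U \right)} = - 7 \left(3 + U\right) \left(U + U\right) = - 7 \left(3 + U\right) 2 U = - 7 \cdot 2 U \left(3 + U\right) = - 14 U \left(3 + U\right)$)
$t{\left(b \right)} = - \frac{\sqrt{b} \left(28 + b\right)}{3}$ ($t{\left(b \right)} = - \frac{\left(b - - 14 \left(3 - 1\right)\right) \sqrt{b}}{3} = - \frac{\left(b - \left(-14\right) 2\right) \sqrt{b}}{3} = - \frac{\left(b + 28\right) \sqrt{b}}{3} = - \frac{\left(28 + b\right) \sqrt{b}}{3} = - \frac{\sqrt{b} \left(28 + b\right)}{3}$)
$\sqrt{47175 + t{\left(f{\left(11 \right)} \right)}} = \sqrt{47175 + \frac{\sqrt{- \frac{11}{13}} \left(-28 - - \frac{11}{13}\right)}{3}} = \sqrt{47175 + \frac{\frac{i \sqrt{143}}{13} \left(-28 + \frac{11}{13}\right)}{3}} = \sqrt{47175 + \frac{1}{3} \frac{i \sqrt{143}}{13} \left(- \frac{353}{13}\right)} = \sqrt{47175 - \frac{353 i \sqrt{143}}{507}}$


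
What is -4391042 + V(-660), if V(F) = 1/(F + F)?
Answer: -5796175441/1320 ≈ -4.3910e+6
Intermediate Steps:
V(F) = 1/(2*F)
-4391042 + V(-660) = -4391042 + (½)/(-660) = -4391042 + (½)*(-1/660) = -4391042 - 1/1320 = -5796175441/1320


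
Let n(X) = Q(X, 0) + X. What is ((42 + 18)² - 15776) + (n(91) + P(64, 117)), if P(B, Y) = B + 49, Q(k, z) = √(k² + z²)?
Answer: -11881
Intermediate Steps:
P(B, Y) = 49 + B
n(X) = X + √(X²) (n(X) = √(X² + 0²) + X = √(X² + 0) + X = √(X²) + X = X + √(X²))
((42 + 18)² - 15776) + (n(91) + P(64, 117)) = ((42 + 18)² - 15776) + ((91 + √(91²)) + (49 + 64)) = (60² - 15776) + ((91 + √8281) + 113) = (3600 - 15776) + ((91 + 91) + 113) = -12176 + (182 + 113) = -12176 + 295 = -11881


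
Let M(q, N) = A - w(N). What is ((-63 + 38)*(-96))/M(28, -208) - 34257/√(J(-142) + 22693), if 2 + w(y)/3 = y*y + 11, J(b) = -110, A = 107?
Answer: -150/8107 - 34257*√22583/22583 ≈ -227.98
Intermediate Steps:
w(y) = 27 + 3*y² (w(y) = -6 + 3*(y*y + 11) = -6 + 3*(y² + 11) = -6 + 3*(11 + y²) = -6 + (33 + 3*y²) = 27 + 3*y²)
M(q, N) = 80 - 3*N² (M(q, N) = 107 - (27 + 3*N²) = 107 + (-27 - 3*N²) = 80 - 3*N²)
((-63 + 38)*(-96))/M(28, -208) - 34257/√(J(-142) + 22693) = ((-63 + 38)*(-96))/(80 - 3*(-208)²) - 34257/√(-110 + 22693) = (-25*(-96))/(80 - 3*43264) - 34257*√22583/22583 = 2400/(80 - 129792) - 34257*√22583/22583 = 2400/(-129712) - 34257*√22583/22583 = 2400*(-1/129712) - 34257*√22583/22583 = -150/8107 - 34257*√22583/22583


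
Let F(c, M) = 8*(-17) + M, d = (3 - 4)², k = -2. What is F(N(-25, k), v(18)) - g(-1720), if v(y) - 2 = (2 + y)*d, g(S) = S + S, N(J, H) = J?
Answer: 3326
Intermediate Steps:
d = 1 (d = (-1)² = 1)
g(S) = 2*S
v(y) = 4 + y (v(y) = 2 + (2 + y)*1 = 2 + (2 + y) = 4 + y)
F(c, M) = -136 + M
F(N(-25, k), v(18)) - g(-1720) = (-136 + (4 + 18)) - 2*(-1720) = (-136 + 22) - 1*(-3440) = -114 + 3440 = 3326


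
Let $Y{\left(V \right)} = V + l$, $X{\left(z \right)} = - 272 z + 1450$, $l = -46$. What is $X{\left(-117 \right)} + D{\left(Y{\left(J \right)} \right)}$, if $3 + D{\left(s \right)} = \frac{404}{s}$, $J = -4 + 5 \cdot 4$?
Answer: $\frac{498863}{15} \approx 33258.0$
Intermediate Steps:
$J = 16$ ($J = -4 + 20 = 16$)
$X{\left(z \right)} = 1450 - 272 z$
$Y{\left(V \right)} = -46 + V$ ($Y{\left(V \right)} = V - 46 = -46 + V$)
$D{\left(s \right)} = -3 + \frac{404}{s}$
$X{\left(-117 \right)} + D{\left(Y{\left(J \right)} \right)} = \left(1450 - -31824\right) + \left(-3 + \frac{404}{-46 + 16}\right) = \left(1450 + 31824\right) + \left(-3 + \frac{404}{-30}\right) = 33274 + \left(-3 + 404 \left(- \frac{1}{30}\right)\right) = 33274 - \frac{247}{15} = \frac{498863}{15}$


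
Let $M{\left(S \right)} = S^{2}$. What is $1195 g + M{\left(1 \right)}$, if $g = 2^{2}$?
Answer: $4781$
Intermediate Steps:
$g = 4$
$1195 g + M{\left(1 \right)} = 1195 \cdot 4 + 1^{2} = 4780 + 1 = 4781$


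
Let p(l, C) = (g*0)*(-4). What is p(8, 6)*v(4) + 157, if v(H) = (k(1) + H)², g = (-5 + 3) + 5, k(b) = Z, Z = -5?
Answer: 157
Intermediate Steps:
k(b) = -5
g = 3 (g = -2 + 5 = 3)
v(H) = (-5 + H)²
p(l, C) = 0 (p(l, C) = (3*0)*(-4) = 0*(-4) = 0)
p(8, 6)*v(4) + 157 = 0*(-5 + 4)² + 157 = 0*(-1)² + 157 = 0*1 + 157 = 0 + 157 = 157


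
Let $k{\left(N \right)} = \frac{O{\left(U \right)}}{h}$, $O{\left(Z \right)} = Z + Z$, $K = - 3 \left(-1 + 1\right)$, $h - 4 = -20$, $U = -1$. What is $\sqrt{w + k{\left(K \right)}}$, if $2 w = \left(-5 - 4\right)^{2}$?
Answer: $\frac{5 \sqrt{26}}{4} \approx 6.3738$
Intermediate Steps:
$h = -16$ ($h = 4 - 20 = -16$)
$K = 0$ ($K = \left(-3\right) 0 = 0$)
$O{\left(Z \right)} = 2 Z$
$w = \frac{81}{2}$ ($w = \frac{\left(-5 - 4\right)^{2}}{2} = \frac{\left(-9\right)^{2}}{2} = \frac{1}{2} \cdot 81 = \frac{81}{2} \approx 40.5$)
$k{\left(N \right)} = \frac{1}{8}$ ($k{\left(N \right)} = \frac{2 \left(-1\right)}{-16} = \left(-2\right) \left(- \frac{1}{16}\right) = \frac{1}{8}$)
$\sqrt{w + k{\left(K \right)}} = \sqrt{\frac{81}{2} + \frac{1}{8}} = \sqrt{\frac{325}{8}} = \frac{5 \sqrt{26}}{4}$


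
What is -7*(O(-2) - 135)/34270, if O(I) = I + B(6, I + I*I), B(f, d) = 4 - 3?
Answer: 476/17135 ≈ 0.027779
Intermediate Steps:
B(f, d) = 1
O(I) = 1 + I (O(I) = I + 1 = 1 + I)
-7*(O(-2) - 135)/34270 = -7*((1 - 2) - 135)/34270 = -7*(-1 - 135)*(1/34270) = -7*(-136)*(1/34270) = 952*(1/34270) = 476/17135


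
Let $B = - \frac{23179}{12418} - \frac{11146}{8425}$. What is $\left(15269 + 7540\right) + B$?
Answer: $\frac{2385981520747}{104621650} \approx 22806.0$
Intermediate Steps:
$B = - \frac{333694103}{104621650}$ ($B = \left(-23179\right) \frac{1}{12418} - \frac{11146}{8425} = - \frac{23179}{12418} - \frac{11146}{8425} = - \frac{333694103}{104621650} \approx -3.1895$)
$\left(15269 + 7540\right) + B = \left(15269 + 7540\right) - \frac{333694103}{104621650} = 22809 - \frac{333694103}{104621650} = \frac{2385981520747}{104621650}$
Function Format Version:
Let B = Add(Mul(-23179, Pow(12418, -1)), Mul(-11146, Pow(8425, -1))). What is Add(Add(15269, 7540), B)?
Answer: Rational(2385981520747, 104621650) ≈ 22806.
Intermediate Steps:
B = Rational(-333694103, 104621650) (B = Add(Mul(-23179, Rational(1, 12418)), Mul(-11146, Rational(1, 8425))) = Add(Rational(-23179, 12418), Rational(-11146, 8425)) = Rational(-333694103, 104621650) ≈ -3.1895)
Add(Add(15269, 7540), B) = Add(Add(15269, 7540), Rational(-333694103, 104621650)) = Add(22809, Rational(-333694103, 104621650)) = Rational(2385981520747, 104621650)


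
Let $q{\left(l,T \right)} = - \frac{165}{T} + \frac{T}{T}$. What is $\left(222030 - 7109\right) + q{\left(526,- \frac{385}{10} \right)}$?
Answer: $\frac{1504484}{7} \approx 2.1493 \cdot 10^{5}$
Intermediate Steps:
$q{\left(l,T \right)} = 1 - \frac{165}{T}$ ($q{\left(l,T \right)} = - \frac{165}{T} + 1 = 1 - \frac{165}{T}$)
$\left(222030 - 7109\right) + q{\left(526,- \frac{385}{10} \right)} = \left(222030 - 7109\right) + \frac{-165 - \frac{385}{10}}{\left(-385\right) \frac{1}{10}} = 214921 + \frac{-165 - \frac{77}{2}}{\left(-385\right) \frac{1}{10}} = 214921 + \frac{-165 - \frac{77}{2}}{- \frac{77}{2}} = 214921 - - \frac{37}{7} = 214921 + \frac{37}{7} = \frac{1504484}{7}$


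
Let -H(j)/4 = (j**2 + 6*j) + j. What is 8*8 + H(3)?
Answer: -56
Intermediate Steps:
H(j) = -28*j - 4*j**2 (H(j) = -4*((j**2 + 6*j) + j) = -4*(j**2 + 7*j) = -28*j - 4*j**2)
8*8 + H(3) = 8*8 - 4*3*(7 + 3) = 64 - 4*3*10 = 64 - 120 = -56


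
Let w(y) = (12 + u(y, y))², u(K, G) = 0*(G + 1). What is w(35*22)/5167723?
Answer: 144/5167723 ≈ 2.7865e-5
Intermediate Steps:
u(K, G) = 0 (u(K, G) = 0*(1 + G) = 0)
w(y) = 144 (w(y) = (12 + 0)² = 12² = 144)
w(35*22)/5167723 = 144/5167723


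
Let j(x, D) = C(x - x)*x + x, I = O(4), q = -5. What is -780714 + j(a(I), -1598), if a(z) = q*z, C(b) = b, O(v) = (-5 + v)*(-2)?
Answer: -780724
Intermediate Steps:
O(v) = 10 - 2*v
I = 2 (I = 10 - 2*4 = 10 - 8 = 2)
a(z) = -5*z
j(x, D) = x (j(x, D) = (x - x)*x + x = 0*x + x = 0 + x = x)
-780714 + j(a(I), -1598) = -780714 - 5*2 = -780714 - 10 = -780724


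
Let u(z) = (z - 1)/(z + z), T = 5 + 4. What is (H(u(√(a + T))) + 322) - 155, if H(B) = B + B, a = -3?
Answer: 168 - √6/6 ≈ 167.59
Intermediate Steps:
T = 9
u(z) = (-1 + z)/(2*z) (u(z) = (-1 + z)/((2*z)) = (-1 + z)*(1/(2*z)) = (-1 + z)/(2*z))
H(B) = 2*B
(H(u(√(a + T))) + 322) - 155 = (2*((-1 + √(-3 + 9))/(2*(√(-3 + 9)))) + 322) - 155 = (2*((-1 + √6)/(2*(√6))) + 322) - 155 = (2*((√6/6)*(-1 + √6)/2) + 322) - 155 = (2*(√6*(-1 + √6)/12) + 322) - 155 = (√6*(-1 + √6)/6 + 322) - 155 = (322 + √6*(-1 + √6)/6) - 155 = 167 + √6*(-1 + √6)/6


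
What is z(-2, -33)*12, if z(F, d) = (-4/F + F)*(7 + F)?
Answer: 0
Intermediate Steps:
z(F, d) = (7 + F)*(F - 4/F) (z(F, d) = (F - 4/F)*(7 + F) = (7 + F)*(F - 4/F))
z(-2, -33)*12 = (-4 + (-2)**2 - 28/(-2) + 7*(-2))*12 = (-4 + 4 - 28*(-1/2) - 14)*12 = (-4 + 4 + 14 - 14)*12 = 0*12 = 0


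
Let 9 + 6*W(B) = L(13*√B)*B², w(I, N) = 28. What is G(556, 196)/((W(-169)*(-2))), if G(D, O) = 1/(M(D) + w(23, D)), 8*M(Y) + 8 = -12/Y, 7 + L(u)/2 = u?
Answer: 444647656/934175774703290851 + 10734823216*I/934175774703290851 ≈ 4.7598e-10 + 1.1491e-8*I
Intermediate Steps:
L(u) = -14 + 2*u
M(Y) = -1 - 3/(2*Y) (M(Y) = -1 + (-12/Y)/8 = -1 - 3/(2*Y))
W(B) = -3/2 + B²*(-14 + 26*√B)/6 (W(B) = -3/2 + ((-14 + 2*(13*√B))*B²)/6 = -3/2 + ((-14 + 26*√B)*B²)/6 = -3/2 + (B²*(-14 + 26*√B))/6 = -3/2 + B²*(-14 + 26*√B)/6)
G(D, O) = 1/(28 + (-3/2 - D)/D) (G(D, O) = 1/((-3/2 - D)/D + 28) = 1/(28 + (-3/2 - D)/D))
G(556, 196)/((W(-169)*(-2))) = ((⅔)*556/(-1 + 18*556))/(((-3/2 - 7/3*(-169)² + 13*(-169)^(5/2)/3)*(-2))) = ((⅔)*556/(-1 + 10008))/(((-3/2 - 7/3*28561 + 13*(371293*I)/3)*(-2))) = ((⅔)*556/10007)/(((-3/2 - 199927/3 + 4826809*I/3)*(-2))) = ((⅔)*556*(1/10007))/(((-399863/6 + 4826809*I/3)*(-2))) = 1112/(30021*(399863/3 - 9653618*I/3)) = 1112*(9*(399863/3 + 9653618*I/3)/93352230908693)/30021 = 3336*(399863/3 + 9653618*I/3)/934175774703290851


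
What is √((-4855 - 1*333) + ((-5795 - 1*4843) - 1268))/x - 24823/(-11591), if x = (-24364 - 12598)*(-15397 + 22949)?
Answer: 24823/11591 - I*√17094/279137024 ≈ 2.1416 - 4.6839e-7*I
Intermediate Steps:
x = -279137024 (x = -36962*7552 = -279137024)
√((-4855 - 1*333) + ((-5795 - 1*4843) - 1268))/x - 24823/(-11591) = √((-4855 - 1*333) + ((-5795 - 1*4843) - 1268))/(-279137024) - 24823/(-11591) = √((-4855 - 333) + ((-5795 - 4843) - 1268))*(-1/279137024) - 24823*(-1/11591) = √(-5188 + (-10638 - 1268))*(-1/279137024) + 24823/11591 = √(-5188 - 11906)*(-1/279137024) + 24823/11591 = √(-17094)*(-1/279137024) + 24823/11591 = (I*√17094)*(-1/279137024) + 24823/11591 = -I*√17094/279137024 + 24823/11591 = 24823/11591 - I*√17094/279137024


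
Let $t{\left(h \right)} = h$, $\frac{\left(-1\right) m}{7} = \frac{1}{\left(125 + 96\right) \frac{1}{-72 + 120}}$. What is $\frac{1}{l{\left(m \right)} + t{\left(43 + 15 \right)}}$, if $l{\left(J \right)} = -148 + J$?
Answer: $- \frac{221}{20226} \approx -0.010927$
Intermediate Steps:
$m = - \frac{336}{221}$ ($m = - \frac{7}{\left(125 + 96\right) \frac{1}{-72 + 120}} = - \frac{7}{221 \cdot \frac{1}{48}} = - \frac{7}{\frac{221}{48}} = \left(-7\right) \frac{48}{221} = - \frac{336}{221} \approx -1.5204$)
$\frac{1}{l{\left(m \right)} + t{\left(43 + 15 \right)}} = \frac{1}{\left(-148 - \frac{336}{221}\right) + \left(43 + 15\right)} = \frac{1}{- \frac{33044}{221} + 58} = \frac{1}{- \frac{20226}{221}} = - \frac{221}{20226}$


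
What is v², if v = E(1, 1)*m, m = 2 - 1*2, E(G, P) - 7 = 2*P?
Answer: 0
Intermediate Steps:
E(G, P) = 7 + 2*P
m = 0 (m = 2 - 2 = 0)
v = 0 (v = (7 + 2*1)*0 = (7 + 2)*0 = 9*0 = 0)
v² = 0² = 0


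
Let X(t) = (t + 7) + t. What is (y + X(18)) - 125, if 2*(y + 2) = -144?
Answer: -156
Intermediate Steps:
y = -74 (y = -2 + (½)*(-144) = -2 - 72 = -74)
X(t) = 7 + 2*t (X(t) = (7 + t) + t = 7 + 2*t)
(y + X(18)) - 125 = (-74 + (7 + 2*18)) - 125 = (-74 + (7 + 36)) - 125 = (-74 + 43) - 125 = -31 - 125 = -156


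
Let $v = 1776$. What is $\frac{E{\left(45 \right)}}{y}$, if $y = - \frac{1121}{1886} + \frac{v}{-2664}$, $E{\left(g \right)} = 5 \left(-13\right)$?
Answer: $\frac{73554}{1427} \approx 51.544$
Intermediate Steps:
$E{\left(g \right)} = -65$
$y = - \frac{7135}{5658}$ ($y = - \frac{1121}{1886} + \frac{1776}{-2664} = \left(-1121\right) \frac{1}{1886} + 1776 \left(- \frac{1}{2664}\right) = - \frac{1121}{1886} - \frac{2}{3} = - \frac{7135}{5658} \approx -1.261$)
$\frac{E{\left(45 \right)}}{y} = - \frac{65}{- \frac{7135}{5658}} = \left(-65\right) \left(- \frac{5658}{7135}\right) = \frac{73554}{1427}$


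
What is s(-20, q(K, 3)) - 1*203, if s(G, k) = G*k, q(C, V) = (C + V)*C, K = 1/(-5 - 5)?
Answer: -986/5 ≈ -197.20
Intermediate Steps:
K = -⅒ (K = 1/(-10) = -⅒ ≈ -0.10000)
q(C, V) = C*(C + V)
s(-20, q(K, 3)) - 1*203 = -(-2)*(-⅒ + 3) - 1*203 = -(-2)*29/10 - 203 = -20*(-29/100) - 203 = 29/5 - 203 = -986/5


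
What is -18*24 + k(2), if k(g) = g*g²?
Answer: -424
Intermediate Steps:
k(g) = g³
-18*24 + k(2) = -18*24 + 2³ = -432 + 8 = -424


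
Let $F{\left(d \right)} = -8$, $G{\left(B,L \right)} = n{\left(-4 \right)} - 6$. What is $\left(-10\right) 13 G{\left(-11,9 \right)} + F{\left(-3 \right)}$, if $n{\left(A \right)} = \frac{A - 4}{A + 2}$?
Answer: $252$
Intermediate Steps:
$n{\left(A \right)} = \frac{-4 + A}{2 + A}$
$G{\left(B,L \right)} = -2$ ($G{\left(B,L \right)} = \frac{-4 - 4}{2 - 4} - 6 = \frac{1}{-2} \left(-8\right) - 6 = \left(- \frac{1}{2}\right) \left(-8\right) - 6 = 4 - 6 = -2$)
$\left(-10\right) 13 G{\left(-11,9 \right)} + F{\left(-3 \right)} = \left(-10\right) 13 \left(-2\right) - 8 = \left(-130\right) \left(-2\right) - 8 = 260 - 8 = 252$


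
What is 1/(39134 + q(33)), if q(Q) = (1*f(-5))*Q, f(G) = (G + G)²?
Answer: 1/42434 ≈ 2.3566e-5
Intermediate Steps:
f(G) = 4*G² (f(G) = (2*G)² = 4*G²)
q(Q) = 100*Q (q(Q) = (1*(4*(-5)²))*Q = (1*(4*25))*Q = (1*100)*Q = 100*Q)
1/(39134 + q(33)) = 1/(39134 + 100*33) = 1/(39134 + 3300) = 1/42434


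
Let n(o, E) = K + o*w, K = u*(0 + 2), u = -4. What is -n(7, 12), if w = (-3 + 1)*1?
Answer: 22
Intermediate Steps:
w = -2 (w = -2*1 = -2)
K = -8 (K = -4*(0 + 2) = -4*2 = -8)
n(o, E) = -8 - 2*o (n(o, E) = -8 + o*(-2) = -8 - 2*o)
-n(7, 12) = -(-8 - 2*7) = -(-8 - 14) = -1*(-22) = 22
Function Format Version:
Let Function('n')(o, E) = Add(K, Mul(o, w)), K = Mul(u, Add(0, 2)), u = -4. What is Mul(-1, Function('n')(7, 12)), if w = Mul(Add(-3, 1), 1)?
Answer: 22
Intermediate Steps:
w = -2 (w = Mul(-2, 1) = -2)
K = -8 (K = Mul(-4, Add(0, 2)) = Mul(-4, 2) = -8)
Function('n')(o, E) = Add(-8, Mul(-2, o)) (Function('n')(o, E) = Add(-8, Mul(o, -2)) = Add(-8, Mul(-2, o)))
Mul(-1, Function('n')(7, 12)) = Mul(-1, Add(-8, Mul(-2, 7))) = Mul(-1, Add(-8, -14)) = Mul(-1, -22) = 22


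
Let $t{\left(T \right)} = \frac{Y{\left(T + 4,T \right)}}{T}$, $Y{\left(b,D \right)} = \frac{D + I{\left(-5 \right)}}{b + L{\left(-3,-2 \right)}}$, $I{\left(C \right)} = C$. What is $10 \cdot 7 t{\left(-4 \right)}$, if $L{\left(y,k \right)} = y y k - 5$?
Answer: $- \frac{315}{46} \approx -6.8478$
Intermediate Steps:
$L{\left(y,k \right)} = -5 + k y^{2}$ ($L{\left(y,k \right)} = y^{2} k - 5 = k y^{2} - 5 = -5 + k y^{2}$)
$Y{\left(b,D \right)} = \frac{-5 + D}{-23 + b}$ ($Y{\left(b,D \right)} = \frac{D - 5}{b - \left(5 + 2 \left(-3\right)^{2}\right)} = \frac{-5 + D}{b - 23} = \frac{-5 + D}{-23 + b}$)
$t{\left(T \right)} = \frac{5 - T}{T \left(19 - T\right)}$ ($t{\left(T \right)} = \frac{\frac{1}{23 - \left(T + 4\right)} \left(5 - T\right)}{T} = \frac{\frac{1}{23 - \left(4 + T\right)} \left(5 - T\right)}{T} = \frac{\frac{1}{19 - T} \left(5 - T\right)}{T} = \frac{5 - T}{T \left(19 - T\right)}$)
$10 \cdot 7 t{\left(-4 \right)} = 10 \cdot 7 \frac{5 - -4}{\left(-4\right) \left(19 - -4\right)} = 70 \left(- \frac{5 + 4}{4 \left(19 + 4\right)}\right) = 70 \left(\left(- \frac{1}{4}\right) \frac{1}{23} \cdot 9\right) = 70 \left(- \frac{9}{92}\right) = - \frac{315}{46}$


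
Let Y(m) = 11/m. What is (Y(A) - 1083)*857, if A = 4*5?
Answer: -18553193/20 ≈ -9.2766e+5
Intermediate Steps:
A = 20
(Y(A) - 1083)*857 = (11/20 - 1083)*857 = -21649/20*857 = -18553193/20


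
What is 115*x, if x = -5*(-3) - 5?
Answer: 1150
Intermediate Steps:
x = 10 (x = 15 - 5 = 10)
115*x = 115*10 = 1150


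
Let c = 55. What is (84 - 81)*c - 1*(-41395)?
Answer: 41560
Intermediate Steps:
(84 - 81)*c - 1*(-41395) = (84 - 81)*55 - 1*(-41395) = 3*55 + 41395 = 165 + 41395 = 41560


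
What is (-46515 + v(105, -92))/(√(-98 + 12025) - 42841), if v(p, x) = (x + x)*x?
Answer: 1267536667/1835339354 + 29587*√11927/1835339354 ≈ 0.69239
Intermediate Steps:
v(p, x) = 2*x² (v(p, x) = (2*x)*x = 2*x²)
(-46515 + v(105, -92))/(√(-98 + 12025) - 42841) = (-46515 + 2*(-92)²)/(√(-98 + 12025) - 42841) = (-46515 + 2*8464)/(√11927 - 42841) = (-46515 + 16928)/(-42841 + √11927) = -29587/(-42841 + √11927)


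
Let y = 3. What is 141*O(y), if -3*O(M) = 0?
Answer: 0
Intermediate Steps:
O(M) = 0 (O(M) = -⅓*0 = 0)
141*O(y) = 141*0 = 0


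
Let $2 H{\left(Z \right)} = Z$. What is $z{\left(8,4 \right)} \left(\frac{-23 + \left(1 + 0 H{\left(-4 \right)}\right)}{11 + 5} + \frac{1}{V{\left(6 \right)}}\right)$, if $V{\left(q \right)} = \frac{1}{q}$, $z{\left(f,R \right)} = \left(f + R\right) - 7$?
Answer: $\frac{185}{8} \approx 23.125$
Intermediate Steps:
$H{\left(Z \right)} = \frac{Z}{2}$
$z{\left(f,R \right)} = -7 + R + f$ ($z{\left(f,R \right)} = \left(R + f\right) - 7 = -7 + R + f$)
$z{\left(8,4 \right)} \left(\frac{-23 + \left(1 + 0 H{\left(-4 \right)}\right)}{11 + 5} + \frac{1}{V{\left(6 \right)}}\right) = \left(-7 + 4 + 8\right) \left(\frac{-23 + \left(1 + 0 \cdot \frac{1}{2} \left(-4\right)\right)}{11 + 5} + \frac{1}{\frac{1}{6}}\right) = 5 \left(\frac{-23 + \left(1 + 0 \left(-2\right)\right)}{16} + \frac{1}{\frac{1}{6}}\right) = 5 \left(\left(-23 + \left(1 + 0\right)\right) \frac{1}{16} + 6\right) = 5 \left(\left(-23 + 1\right) \frac{1}{16} + 6\right) = 5 \left(\left(-22\right) \frac{1}{16} + 6\right) = 5 \left(- \frac{11}{8} + 6\right) = 5 \cdot \frac{37}{8} = \frac{185}{8}$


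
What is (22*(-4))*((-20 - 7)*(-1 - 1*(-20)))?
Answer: 45144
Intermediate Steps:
(22*(-4))*((-20 - 7)*(-1 - 1*(-20))) = -(-2376)*(-1 + 20) = -(-2376)*19 = -88*(-513) = 45144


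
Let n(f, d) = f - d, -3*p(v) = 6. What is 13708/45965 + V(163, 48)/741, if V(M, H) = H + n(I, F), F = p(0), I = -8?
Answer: 4029386/11353355 ≈ 0.35491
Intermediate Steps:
p(v) = -2 (p(v) = -⅓*6 = -2)
F = -2
V(M, H) = -6 + H (V(M, H) = H + (-8 - 1*(-2)) = H + (-8 + 2) = H - 6 = -6 + H)
13708/45965 + V(163, 48)/741 = 13708/45965 + (-6 + 48)/741 = 13708*(1/45965) + 42*(1/741) = 13708/45965 + 14/247 = 4029386/11353355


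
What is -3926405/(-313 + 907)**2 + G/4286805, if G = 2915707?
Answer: -5267655396991/504179709660 ≈ -10.448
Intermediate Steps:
-3926405/(-313 + 907)**2 + G/4286805 = -3926405/(-313 + 907)**2 + 2915707/4286805 = -3926405/(594**2) + 2915707*(1/4286805) = -3926405/352836 + 2915707/4286805 = -5267655396991/504179709660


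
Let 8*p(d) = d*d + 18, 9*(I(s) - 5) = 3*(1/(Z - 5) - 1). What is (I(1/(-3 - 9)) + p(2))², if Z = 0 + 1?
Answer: 484/9 ≈ 53.778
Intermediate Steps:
Z = 1
I(s) = 55/12 (I(s) = 5 + (3*(1/(1 - 5) - 1))/9 = 5 + (3*(1/(-4) - 1))/9 = 5 + (3*(-¼ - 1))/9 = 5 + (3*(-5/4))/9 = 5 + (⅑)*(-15/4) = 5 - 5/12 = 55/12)
p(d) = 9/4 + d²/8 (p(d) = (d*d + 18)/8 = (d² + 18)/8 = (18 + d²)/8 = 9/4 + d²/8)
(I(1/(-3 - 9)) + p(2))² = (55/12 + (9/4 + (⅛)*2²))² = (55/12 + (9/4 + (⅛)*4))² = (55/12 + (9/4 + ½))² = (55/12 + 11/4)² = (22/3)² = 484/9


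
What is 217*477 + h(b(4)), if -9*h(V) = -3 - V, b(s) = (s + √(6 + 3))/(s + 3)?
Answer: 931585/9 ≈ 1.0351e+5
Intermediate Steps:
b(s) = 1 (b(s) = (s + √9)/(3 + s) = (s + 3)/(3 + s) = (3 + s)/(3 + s) = 1)
h(V) = ⅓ + V/9 (h(V) = -(-3 - V)/9 = ⅓ + V/9)
217*477 + h(b(4)) = 217*477 + (⅓ + (⅑)*1) = 103509 + (⅓ + ⅑) = 103509 + 4/9 = 931585/9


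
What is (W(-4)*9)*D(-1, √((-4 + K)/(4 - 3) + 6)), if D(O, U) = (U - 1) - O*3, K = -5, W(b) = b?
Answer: -72 - 36*I*√3 ≈ -72.0 - 62.354*I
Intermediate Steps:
D(O, U) = -1 + U - 3*O (D(O, U) = (-1 + U) - 3*O = -1 + U - 3*O)
(W(-4)*9)*D(-1, √((-4 + K)/(4 - 3) + 6)) = (-4*9)*(-1 + √((-4 - 5)/(4 - 3) + 6) - 3*(-1)) = -36*(-1 + √(-9/1 + 6) + 3) = -36*(-1 + √(-9*1 + 6) + 3) = -36*(-1 + √(-9 + 6) + 3) = -36*(-1 + √(-3) + 3) = -36*(-1 + I*√3 + 3) = -36*(2 + I*√3) = -72 - 36*I*√3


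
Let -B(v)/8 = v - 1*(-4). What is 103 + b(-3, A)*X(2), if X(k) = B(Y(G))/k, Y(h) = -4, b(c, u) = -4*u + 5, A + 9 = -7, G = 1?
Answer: 103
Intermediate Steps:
A = -16 (A = -9 - 7 = -16)
b(c, u) = 5 - 4*u
B(v) = -32 - 8*v (B(v) = -8*(v - 1*(-4)) = -8*(v + 4) = -8*(4 + v) = -32 - 8*v)
X(k) = 0 (X(k) = (-32 - 8*(-4))/k = (-32 + 32)/k = 0/k = 0)
103 + b(-3, A)*X(2) = 103 + (5 - 4*(-16))*0 = 103 + (5 + 64)*0 = 103 + 69*0 = 103 + 0 = 103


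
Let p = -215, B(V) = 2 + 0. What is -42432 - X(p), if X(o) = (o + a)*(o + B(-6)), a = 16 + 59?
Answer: -72252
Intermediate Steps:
B(V) = 2
a = 75
X(o) = (2 + o)*(75 + o) (X(o) = (o + 75)*(o + 2) = (75 + o)*(2 + o) = (2 + o)*(75 + o))
-42432 - X(p) = -42432 - (150 + (-215)² + 77*(-215)) = -42432 - (150 + 46225 - 16555) = -42432 - 1*29820 = -42432 - 29820 = -72252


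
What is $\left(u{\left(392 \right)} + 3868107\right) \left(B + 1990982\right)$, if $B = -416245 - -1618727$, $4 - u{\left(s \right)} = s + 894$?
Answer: $12348566431800$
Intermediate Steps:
$u{\left(s \right)} = -890 - s$ ($u{\left(s \right)} = 4 - \left(s + 894\right) = 4 - \left(894 + s\right) = -890 - s$)
$B = 1202482$ ($B = -416245 + 1618727 = 1202482$)
$\left(u{\left(392 \right)} + 3868107\right) \left(B + 1990982\right) = \left(\left(-890 - 392\right) + 3868107\right) \left(1202482 + 1990982\right) = \left(\left(-890 - 392\right) + 3868107\right) 3193464 = \left(-1282 + 3868107\right) 3193464 = 3866825 \cdot 3193464 = 12348566431800$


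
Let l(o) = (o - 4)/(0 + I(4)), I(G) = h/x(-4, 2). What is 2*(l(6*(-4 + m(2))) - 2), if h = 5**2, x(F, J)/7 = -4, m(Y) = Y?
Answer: 796/25 ≈ 31.840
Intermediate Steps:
x(F, J) = -28 (x(F, J) = 7*(-4) = -28)
h = 25
I(G) = -25/28 (I(G) = 25/(-28) = 25*(-1/28) = -25/28)
l(o) = 112/25 - 28*o/25 (l(o) = (o - 4)/(0 - 25/28) = (-4 + o)/(-25/28) = (-4 + o)*(-28/25) = 112/25 - 28*o/25)
2*(l(6*(-4 + m(2))) - 2) = 2*((112/25 - 168*(-4 + 2)/25) - 2) = 2*((112/25 - 168*(-2)/25) - 2) = 2*((112/25 - 28/25*(-12)) - 2) = 2*((112/25 + 336/25) - 2) = 2*(448/25 - 2) = 2*(398/25) = 796/25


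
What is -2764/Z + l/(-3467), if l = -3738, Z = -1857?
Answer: 16524254/6438219 ≈ 2.5666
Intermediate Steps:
-2764/Z + l/(-3467) = -2764/(-1857) - 3738/(-3467) = -2764*(-1/1857) - 3738*(-1/3467) = 2764/1857 + 3738/3467 = 16524254/6438219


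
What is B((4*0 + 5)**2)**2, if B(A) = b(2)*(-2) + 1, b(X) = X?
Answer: 9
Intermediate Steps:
B(A) = -3 (B(A) = 2*(-2) + 1 = -4 + 1 = -3)
B((4*0 + 5)**2)**2 = (-3)**2 = 9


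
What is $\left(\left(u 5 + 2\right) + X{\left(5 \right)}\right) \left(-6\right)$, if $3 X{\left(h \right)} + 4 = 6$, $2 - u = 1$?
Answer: $-46$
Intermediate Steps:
$u = 1$ ($u = 2 - 1 = 1$)
$X{\left(h \right)} = \frac{2}{3}$ ($X{\left(h \right)} = - \frac{4}{3} + \frac{1}{3} \cdot 6 = - \frac{4}{3} + 2 = \frac{2}{3}$)
$\left(\left(u 5 + 2\right) + X{\left(5 \right)}\right) \left(-6\right) = \left(\left(1 \cdot 5 + 2\right) + \frac{2}{3}\right) \left(-6\right) = \left(\left(5 + 2\right) + \frac{2}{3}\right) \left(-6\right) = \left(7 + \frac{2}{3}\right) \left(-6\right) = \frac{23}{3} \left(-6\right) = -46$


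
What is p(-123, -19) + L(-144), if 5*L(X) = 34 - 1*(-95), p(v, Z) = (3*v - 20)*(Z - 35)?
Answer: 105159/5 ≈ 21032.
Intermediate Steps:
p(v, Z) = (-35 + Z)*(-20 + 3*v) (p(v, Z) = (-20 + 3*v)*(-35 + Z) = (-35 + Z)*(-20 + 3*v))
L(X) = 129/5 (L(X) = (34 - 1*(-95))/5 = (34 + 95)/5 = (⅕)*129 = 129/5)
p(-123, -19) + L(-144) = (700 - 105*(-123) - 20*(-19) + 3*(-19)*(-123)) + 129/5 = (700 + 12915 + 380 + 7011) + 129/5 = 21006 + 129/5 = 105159/5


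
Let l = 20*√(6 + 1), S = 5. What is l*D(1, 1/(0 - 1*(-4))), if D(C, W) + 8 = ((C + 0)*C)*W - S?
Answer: -255*√7 ≈ -674.67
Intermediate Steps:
D(C, W) = -13 + W*C² (D(C, W) = -8 + (((C + 0)*C)*W - 1*5) = -8 + ((C*C)*W - 5) = -8 + (C²*W - 5) = -8 + (W*C² - 5) = -8 + (-5 + W*C²) = -13 + W*C²)
l = 20*√7 ≈ 52.915
l*D(1, 1/(0 - 1*(-4))) = (20*√7)*(-13 + 1²/(0 - 1*(-4))) = (20*√7)*(-13 + 1/(0 + 4)) = (20*√7)*(-13 + 1/4) = (20*√7)*(-13 + (¼)*1) = (20*√7)*(-13 + ¼) = (20*√7)*(-51/4) = -255*√7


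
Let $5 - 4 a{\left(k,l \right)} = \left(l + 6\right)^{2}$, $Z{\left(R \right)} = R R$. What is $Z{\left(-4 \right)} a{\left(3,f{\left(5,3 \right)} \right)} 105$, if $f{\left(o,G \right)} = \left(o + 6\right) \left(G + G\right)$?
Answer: $-2175180$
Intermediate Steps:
$f{\left(o,G \right)} = 2 G \left(6 + o\right)$ ($f{\left(o,G \right)} = \left(6 + o\right) 2 G = 2 G \left(6 + o\right)$)
$Z{\left(R \right)} = R^{2}$
$a{\left(k,l \right)} = \frac{5}{4} - \frac{\left(6 + l\right)^{2}}{4}$ ($a{\left(k,l \right)} = \frac{5}{4} - \frac{\left(l + 6\right)^{2}}{4} = \frac{5}{4} - \frac{\left(6 + l\right)^{2}}{4}$)
$Z{\left(-4 \right)} a{\left(3,f{\left(5,3 \right)} \right)} 105 = \left(-4\right)^{2} \left(\frac{5}{4} - \frac{\left(6 + 2 \cdot 3 \left(6 + 5\right)\right)^{2}}{4}\right) 105 = 16 \left(\frac{5}{4} - \frac{\left(6 + 2 \cdot 3 \cdot 11\right)^{2}}{4}\right) 105 = 16 \left(\frac{5}{4} - \frac{\left(6 + 66\right)^{2}}{4}\right) 105 = 16 \left(\frac{5}{4} - \frac{72^{2}}{4}\right) 105 = 16 \left(\frac{5}{4} - 1296\right) 105 = 16 \left(- \frac{5179}{4}\right) 105 = \left(-20716\right) 105 = -2175180$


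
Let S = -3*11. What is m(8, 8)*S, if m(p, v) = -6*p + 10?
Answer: 1254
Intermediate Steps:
m(p, v) = 10 - 6*p
S = -33
m(8, 8)*S = (10 - 6*8)*(-33) = (10 - 48)*(-33) = -38*(-33) = 1254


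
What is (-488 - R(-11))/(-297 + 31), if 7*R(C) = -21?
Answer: 485/266 ≈ 1.8233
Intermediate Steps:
R(C) = -3 (R(C) = (⅐)*(-21) = -3)
(-488 - R(-11))/(-297 + 31) = (-488 - 1*(-3))/(-297 + 31) = (-488 + 3)/(-266) = -485*(-1/266) = 485/266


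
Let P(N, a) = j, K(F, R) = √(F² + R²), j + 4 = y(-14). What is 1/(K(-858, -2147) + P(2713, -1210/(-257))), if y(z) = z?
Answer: 18/5345449 + √5345773/5345449 ≈ 0.00043590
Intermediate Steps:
j = -18 (j = -4 - 14 = -18)
P(N, a) = -18
1/(K(-858, -2147) + P(2713, -1210/(-257))) = 1/(√((-858)² + (-2147)²) - 18) = 1/(√(736164 + 4609609) - 18) = 1/(√5345773 - 18) = 1/(-18 + √5345773)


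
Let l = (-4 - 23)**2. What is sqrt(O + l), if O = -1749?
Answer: 2*I*sqrt(255) ≈ 31.937*I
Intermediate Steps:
l = 729 (l = (-27)**2 = 729)
sqrt(O + l) = sqrt(-1749 + 729) = sqrt(-1020) = 2*I*sqrt(255)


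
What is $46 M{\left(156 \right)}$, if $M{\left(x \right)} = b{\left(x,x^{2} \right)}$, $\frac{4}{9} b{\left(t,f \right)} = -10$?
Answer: $-1035$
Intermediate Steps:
$b{\left(t,f \right)} = - \frac{45}{2}$ ($b{\left(t,f \right)} = \frac{9}{4} \left(-10\right) = - \frac{45}{2}$)
$M{\left(x \right)} = - \frac{45}{2}$
$46 M{\left(156 \right)} = 46 \left(- \frac{45}{2}\right) = -1035$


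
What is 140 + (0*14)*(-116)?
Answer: 140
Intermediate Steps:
140 + (0*14)*(-116) = 140 + 0*(-116) = 140 + 0 = 140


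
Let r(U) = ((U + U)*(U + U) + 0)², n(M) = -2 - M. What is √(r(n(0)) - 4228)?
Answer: 2*I*√993 ≈ 63.024*I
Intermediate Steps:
r(U) = 16*U⁴ (r(U) = ((2*U)*(2*U) + 0)² = (4*U² + 0)² = (4*U²)² = 16*U⁴)
√(r(n(0)) - 4228) = √(16*(-2 - 1*0)⁴ - 4228) = √(16*(-2 + 0)⁴ - 4228) = √(16*(-2)⁴ - 4228) = √(16*16 - 4228) = √(256 - 4228) = √(-3972) = 2*I*√993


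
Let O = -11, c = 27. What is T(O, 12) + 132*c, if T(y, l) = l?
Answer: 3576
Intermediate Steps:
T(O, 12) + 132*c = 12 + 132*27 = 12 + 3564 = 3576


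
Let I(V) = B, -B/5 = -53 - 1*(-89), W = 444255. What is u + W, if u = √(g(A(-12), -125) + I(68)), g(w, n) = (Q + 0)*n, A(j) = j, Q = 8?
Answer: 444255 + 2*I*√295 ≈ 4.4426e+5 + 34.351*I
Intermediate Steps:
B = -180 (B = -5*(-53 - 1*(-89)) = -5*(-53 + 89) = -5*36 = -180)
I(V) = -180
g(w, n) = 8*n (g(w, n) = (8 + 0)*n = 8*n)
u = 2*I*√295 (u = √(8*(-125) - 180) = √(-1000 - 180) = √(-1180) = 2*I*√295 ≈ 34.351*I)
u + W = 2*I*√295 + 444255 = 444255 + 2*I*√295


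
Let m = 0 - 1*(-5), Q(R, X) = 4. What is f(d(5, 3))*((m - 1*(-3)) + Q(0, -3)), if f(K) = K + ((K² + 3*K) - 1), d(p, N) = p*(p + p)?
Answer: 32388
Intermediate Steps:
m = 5 (m = 0 + 5 = 5)
d(p, N) = 2*p² (d(p, N) = p*(2*p) = 2*p²)
f(K) = -1 + K² + 4*K (f(K) = K + (-1 + K² + 3*K) = -1 + K² + 4*K)
f(d(5, 3))*((m - 1*(-3)) + Q(0, -3)) = (-1 + (2*5²)² + 4*(2*5²))*((5 - 1*(-3)) + 4) = (-1 + (2*25)² + 4*(2*25))*((5 + 3) + 4) = (-1 + 50² + 4*50)*(8 + 4) = (-1 + 2500 + 200)*12 = 2699*12 = 32388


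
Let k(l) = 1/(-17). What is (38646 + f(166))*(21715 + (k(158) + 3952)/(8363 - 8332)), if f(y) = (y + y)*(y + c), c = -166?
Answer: 444853642248/527 ≈ 8.4412e+8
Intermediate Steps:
f(y) = 2*y*(-166 + y) (f(y) = (y + y)*(y - 166) = (2*y)*(-166 + y) = 2*y*(-166 + y))
k(l) = -1/17
(38646 + f(166))*(21715 + (k(158) + 3952)/(8363 - 8332)) = (38646 + 2*166*(-166 + 166))*(21715 + (-1/17 + 3952)/(8363 - 8332)) = (38646 + 2*166*0)*(21715 + (67183/17)/31) = (38646 + 0)*(21715 + (67183/17)*(1/31)) = 38646*(21715 + 67183/527) = 38646*(11510988/527) = 444853642248/527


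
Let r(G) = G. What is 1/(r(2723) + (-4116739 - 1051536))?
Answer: -1/5165552 ≈ -1.9359e-7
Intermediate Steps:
1/(r(2723) + (-4116739 - 1051536)) = 1/(2723 + (-4116739 - 1051536)) = 1/(2723 - 5168275) = 1/(-5165552) = -1/5165552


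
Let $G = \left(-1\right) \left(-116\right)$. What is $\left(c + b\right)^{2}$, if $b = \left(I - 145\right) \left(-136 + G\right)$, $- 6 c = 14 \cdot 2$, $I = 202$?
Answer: $\frac{11792356}{9} \approx 1.3103 \cdot 10^{6}$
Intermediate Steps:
$G = 116$
$c = - \frac{14}{3}$ ($c = - \frac{14 \cdot 2}{6} = \left(- \frac{1}{6}\right) 28 = - \frac{14}{3} \approx -4.6667$)
$b = -1140$ ($b = \left(202 - 145\right) \left(-136 + 116\right) = 57 \left(-20\right) = -1140$)
$\left(c + b\right)^{2} = \left(- \frac{14}{3} - 1140\right)^{2} = \left(- \frac{3434}{3}\right)^{2} = \frac{11792356}{9}$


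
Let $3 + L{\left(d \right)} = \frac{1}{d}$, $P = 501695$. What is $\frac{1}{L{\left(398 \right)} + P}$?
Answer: $\frac{398}{199673417} \approx 1.9933 \cdot 10^{-6}$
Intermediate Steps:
$L{\left(d \right)} = -3 + \frac{1}{d}$
$\frac{1}{L{\left(398 \right)} + P} = \frac{1}{\left(-3 + \frac{1}{398}\right) + 501695} = \frac{1}{- \frac{1193}{398} + 501695} = \frac{1}{\frac{199673417}{398}} = \frac{398}{199673417}$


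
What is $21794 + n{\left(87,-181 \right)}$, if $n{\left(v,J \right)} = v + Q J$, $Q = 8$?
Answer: $20433$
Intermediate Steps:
$n{\left(v,J \right)} = v + 8 J$
$21794 + n{\left(87,-181 \right)} = 21794 + \left(87 + 8 \left(-181\right)\right) = 21794 + \left(87 - 1448\right) = 21794 - 1361 = 20433$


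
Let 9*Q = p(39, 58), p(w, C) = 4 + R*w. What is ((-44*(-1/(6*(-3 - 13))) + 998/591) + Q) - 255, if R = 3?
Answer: -3408773/14184 ≈ -240.33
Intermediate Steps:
p(w, C) = 4 + 3*w
Q = 121/9 (Q = (4 + 3*39)/9 = (4 + 117)/9 = (⅑)*121 = 121/9 ≈ 13.444)
((-44*(-1/(6*(-3 - 13))) + 998/591) + Q) - 255 = ((-44*(-1/(6*(-3 - 13))) + 998/591) + 121/9) - 255 = ((-44/((-16*(-6))) + 998*(1/591)) + 121/9) - 255 = ((-44/96 + 998/591) + 121/9) - 255 = ((-44*1/96 + 998/591) + 121/9) - 255 = ((-11/24 + 998/591) + 121/9) - 255 = (1939/1576 + 121/9) - 255 = 208147/14184 - 255 = -3408773/14184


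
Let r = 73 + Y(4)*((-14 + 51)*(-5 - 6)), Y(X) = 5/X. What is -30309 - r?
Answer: -119493/4 ≈ -29873.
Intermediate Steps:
r = -1743/4 (r = 73 + (5/4)*((-14 + 51)*(-5 - 6)) = 73 + (5*(¼))*(37*(-11)) = 73 + (5/4)*(-407) = 73 - 2035/4 = -1743/4 ≈ -435.75)
-30309 - r = -30309 - 1*(-1743/4) = -30309 + 1743/4 = -119493/4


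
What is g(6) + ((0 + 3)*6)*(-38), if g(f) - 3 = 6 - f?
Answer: -681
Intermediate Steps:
g(f) = 9 - f (g(f) = 3 + (6 - f) = 9 - f)
g(6) + ((0 + 3)*6)*(-38) = (9 - 1*6) + ((0 + 3)*6)*(-38) = (9 - 6) + (3*6)*(-38) = 3 + 18*(-38) = 3 - 684 = -681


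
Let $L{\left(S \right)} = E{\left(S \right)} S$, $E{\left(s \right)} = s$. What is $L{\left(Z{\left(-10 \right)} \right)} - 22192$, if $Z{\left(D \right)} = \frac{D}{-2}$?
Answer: $-22167$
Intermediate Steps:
$Z{\left(D \right)} = - \frac{D}{2}$ ($Z{\left(D \right)} = D \left(- \frac{1}{2}\right) = - \frac{D}{2}$)
$L{\left(S \right)} = S^{2}$ ($L{\left(S \right)} = S S = S^{2}$)
$L{\left(Z{\left(-10 \right)} \right)} - 22192 = \left(\left(- \frac{1}{2}\right) \left(-10\right)\right)^{2} - 22192 = 5^{2} - 22192 = 25 - 22192 = -22167$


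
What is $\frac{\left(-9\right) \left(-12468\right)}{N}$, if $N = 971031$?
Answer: $\frac{37404}{323677} \approx 0.11556$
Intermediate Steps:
$\frac{\left(-9\right) \left(-12468\right)}{N} = \frac{\left(-9\right) \left(-12468\right)}{971031} = 112212 \cdot \frac{1}{971031} = \frac{37404}{323677}$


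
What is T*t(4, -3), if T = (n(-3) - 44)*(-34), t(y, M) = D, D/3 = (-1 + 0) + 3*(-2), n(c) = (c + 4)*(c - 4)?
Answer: -36414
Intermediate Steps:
n(c) = (-4 + c)*(4 + c) (n(c) = (4 + c)*(-4 + c) = (-4 + c)*(4 + c))
D = -21 (D = 3*((-1 + 0) + 3*(-2)) = 3*(-1 - 6) = 3*(-7) = -21)
t(y, M) = -21
T = 1734 (T = ((-16 + (-3)**2) - 44)*(-34) = ((-16 + 9) - 44)*(-34) = (-7 - 44)*(-34) = -51*(-34) = 1734)
T*t(4, -3) = 1734*(-21) = -36414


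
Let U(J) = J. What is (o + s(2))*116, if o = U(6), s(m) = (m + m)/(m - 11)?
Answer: 5800/9 ≈ 644.44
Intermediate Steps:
s(m) = 2*m/(-11 + m) (s(m) = (2*m)/(-11 + m) = 2*m/(-11 + m))
o = 6
(o + s(2))*116 = (6 + 2*2/(-11 + 2))*116 = (6 + 2*2/(-9))*116 = (6 + 2*2*(-⅑))*116 = (6 - 4/9)*116 = (50/9)*116 = 5800/9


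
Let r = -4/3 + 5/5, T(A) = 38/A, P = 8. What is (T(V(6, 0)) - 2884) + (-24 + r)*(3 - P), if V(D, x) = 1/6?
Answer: -7603/3 ≈ -2534.3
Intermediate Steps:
V(D, x) = ⅙
r = -⅓ (r = -4*⅓ + 5*(⅕) = -4/3 + 1 = -⅓ ≈ -0.33333)
(T(V(6, 0)) - 2884) + (-24 + r)*(3 - P) = (38/(⅙) - 2884) + (-24 - ⅓)*(3 - 1*8) = (38*6 - 2884) - 73*(3 - 8)/3 = (228 - 2884) - 73/3*(-5) = -2656 + 365/3 = -7603/3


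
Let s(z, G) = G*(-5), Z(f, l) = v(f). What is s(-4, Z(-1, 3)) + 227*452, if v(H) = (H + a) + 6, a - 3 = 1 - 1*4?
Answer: 102579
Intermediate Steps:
a = 0 (a = 3 + (1 - 1*4) = 3 + (1 - 4) = 3 - 3 = 0)
v(H) = 6 + H (v(H) = (H + 0) + 6 = H + 6 = 6 + H)
Z(f, l) = 6 + f
s(z, G) = -5*G
s(-4, Z(-1, 3)) + 227*452 = -5*(6 - 1) + 227*452 = -5*5 + 102604 = -25 + 102604 = 102579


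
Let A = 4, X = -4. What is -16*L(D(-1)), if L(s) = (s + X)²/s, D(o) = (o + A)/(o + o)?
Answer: 968/3 ≈ 322.67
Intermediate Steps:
D(o) = (4 + o)/(2*o) (D(o) = (o + 4)/(o + o) = (4 + o)/((2*o)) = (4 + o)*(1/(2*o)) = (4 + o)/(2*o))
L(s) = (-4 + s)²/s (L(s) = (s - 4)²/s = (-4 + s)²/s)
-16*L(D(-1)) = -16*(-4 + (½)*(4 - 1)/(-1))²/((½)*(4 - 1)/(-1)) = -16*(-4 + (½)*(-1)*3)²/((½)*(-1)*3) = -16*(-4 - 3/2)²/(-3/2) = -(-32)*(-11/2)²/3 = -(-32)*121/(3*4) = -16*(-121/6) = 968/3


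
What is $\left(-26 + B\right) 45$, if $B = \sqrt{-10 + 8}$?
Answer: $-1170 + 45 i \sqrt{2} \approx -1170.0 + 63.64 i$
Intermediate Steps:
$B = i \sqrt{2}$ ($B = \sqrt{-2} = i \sqrt{2} \approx 1.4142 i$)
$\left(-26 + B\right) 45 = \left(-26 + i \sqrt{2}\right) 45 = -1170 + 45 i \sqrt{2}$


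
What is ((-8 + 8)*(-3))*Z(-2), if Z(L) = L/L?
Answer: 0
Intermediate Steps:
Z(L) = 1
((-8 + 8)*(-3))*Z(-2) = ((-8 + 8)*(-3))*1 = (0*(-3))*1 = 0*1 = 0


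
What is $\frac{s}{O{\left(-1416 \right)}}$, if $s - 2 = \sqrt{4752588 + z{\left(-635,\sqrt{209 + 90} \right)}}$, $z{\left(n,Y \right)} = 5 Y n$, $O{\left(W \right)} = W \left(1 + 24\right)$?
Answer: $- \frac{1}{17700} - \frac{\sqrt{4752588 - 3175 \sqrt{299}}}{35400} \approx -0.061283$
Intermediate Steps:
$O{\left(W \right)} = 25 W$ ($O{\left(W \right)} = W 25 = 25 W$)
$z{\left(n,Y \right)} = 5 Y n$
$s = 2 + \sqrt{4752588 - 3175 \sqrt{299}}$ ($s = 2 + \sqrt{4752588 + 5 \sqrt{209 + 90} \left(-635\right)} = 2 + \sqrt{4752588 + 5 \sqrt{299} \left(-635\right)} = 2 + \sqrt{4752588 - 3175 \sqrt{299}} \approx 2169.4$)
$\frac{s}{O{\left(-1416 \right)}} = \frac{2 + \sqrt{4752588 - 3175 \sqrt{299}}}{25 \left(-1416\right)} = \frac{2 + \sqrt{4752588 - 3175 \sqrt{299}}}{-35400} = \left(2 + \sqrt{4752588 - 3175 \sqrt{299}}\right) \left(- \frac{1}{35400}\right) = - \frac{1}{17700} - \frac{\sqrt{4752588 - 3175 \sqrt{299}}}{35400}$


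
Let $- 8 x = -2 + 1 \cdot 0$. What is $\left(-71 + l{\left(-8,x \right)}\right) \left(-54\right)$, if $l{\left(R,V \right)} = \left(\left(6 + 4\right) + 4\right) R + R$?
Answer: $10314$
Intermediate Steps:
$x = \frac{1}{4}$ ($x = - \frac{-2 + 1 \cdot 0}{8} = - \frac{-2 + 0}{8} = \left(- \frac{1}{8}\right) \left(-2\right) = \frac{1}{4} \approx 0.25$)
$l{\left(R,V \right)} = 15 R$ ($l{\left(R,V \right)} = \left(10 + 4\right) R + R = 14 R + R = 15 R$)
$\left(-71 + l{\left(-8,x \right)}\right) \left(-54\right) = \left(-71 + 15 \left(-8\right)\right) \left(-54\right) = \left(-71 - 120\right) \left(-54\right) = \left(-191\right) \left(-54\right) = 10314$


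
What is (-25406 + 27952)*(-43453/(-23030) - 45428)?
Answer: -1331765991651/11515 ≈ -1.1565e+8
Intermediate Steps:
(-25406 + 27952)*(-43453/(-23030) - 45428) = 2546*(-43453*(-1/23030) - 45428) = 2546*(43453/23030 - 45428) = 2546*(-1046163387/23030) = -1331765991651/11515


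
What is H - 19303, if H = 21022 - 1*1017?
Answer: 702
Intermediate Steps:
H = 20005 (H = 21022 - 1017 = 20005)
H - 19303 = 20005 - 19303 = 702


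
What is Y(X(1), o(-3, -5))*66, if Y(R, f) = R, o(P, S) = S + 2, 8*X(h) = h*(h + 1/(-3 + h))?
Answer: 33/8 ≈ 4.1250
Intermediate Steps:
X(h) = h*(h + 1/(-3 + h))/8 (X(h) = (h*(h + 1/(-3 + h)))/8 = h*(h + 1/(-3 + h))/8)
o(P, S) = 2 + S
Y(X(1), o(-3, -5))*66 = ((⅛)*1*(1 + 1² - 3*1)/(-3 + 1))*66 = ((⅛)*1*(1 + 1 - 3)/(-2))*66 = ((⅛)*1*(-½)*(-1))*66 = (1/16)*66 = 33/8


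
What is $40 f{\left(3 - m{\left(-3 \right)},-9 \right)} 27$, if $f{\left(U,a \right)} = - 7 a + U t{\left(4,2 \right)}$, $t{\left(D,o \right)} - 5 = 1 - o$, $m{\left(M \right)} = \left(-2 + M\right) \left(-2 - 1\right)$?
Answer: $16200$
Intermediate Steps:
$m{\left(M \right)} = 6 - 3 M$ ($m{\left(M \right)} = \left(-2 + M\right) \left(-3\right) = 6 - 3 M$)
$t{\left(D,o \right)} = 6 - o$ ($t{\left(D,o \right)} = 5 - \left(-1 + o\right) = 6 - o$)
$f{\left(U,a \right)} = - 7 a + 4 U$ ($f{\left(U,a \right)} = - 7 a + U \left(6 - 2\right) = - 7 a + U 4 = - 7 a + 4 U$)
$40 f{\left(3 - m{\left(-3 \right)},-9 \right)} 27 = 40 \left(\left(-7\right) \left(-9\right) + 4 \left(3 - \left(6 - -9\right)\right)\right) 27 = 40 \left(63 + 4 \left(3 - \left(6 + 9\right)\right)\right) 27 = 40 \left(63 + 4 \left(3 - 15\right)\right) 27 = 40 \left(63 + 4 \left(-12\right)\right) 27 = 40 \left(63 - 48\right) 27 = 40 \cdot 15 \cdot 27 = 600 \cdot 27 = 16200$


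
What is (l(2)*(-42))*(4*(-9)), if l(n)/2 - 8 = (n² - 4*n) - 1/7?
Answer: 11664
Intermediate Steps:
l(n) = 110/7 - 8*n + 2*n² (l(n) = 16 + 2*((n² - 4*n) - 1/7) = 16 + 2*((n² - 4*n) - 1*⅐) = 16 + 2*((n² - 4*n) - ⅐) = 16 + 2*(-⅐ + n² - 4*n) = 16 + (-2/7 - 8*n + 2*n²) = 110/7 - 8*n + 2*n²)
(l(2)*(-42))*(4*(-9)) = ((110/7 - 8*2 + 2*2²)*(-42))*(4*(-9)) = ((110/7 - 16 + 2*4)*(-42))*(-36) = ((110/7 - 16 + 8)*(-42))*(-36) = ((54/7)*(-42))*(-36) = -324*(-36) = 11664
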